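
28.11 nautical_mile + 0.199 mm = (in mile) 32.35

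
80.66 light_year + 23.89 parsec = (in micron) 1.5e+24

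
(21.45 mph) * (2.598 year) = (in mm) 7.856e+11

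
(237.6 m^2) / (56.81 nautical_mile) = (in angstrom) 2.258e+07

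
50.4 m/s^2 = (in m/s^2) 50.4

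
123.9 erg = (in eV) 7.733e+13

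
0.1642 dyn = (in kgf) 1.674e-07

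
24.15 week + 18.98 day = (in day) 188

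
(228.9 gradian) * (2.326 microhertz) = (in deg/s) 0.0004792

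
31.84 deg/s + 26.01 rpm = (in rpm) 31.32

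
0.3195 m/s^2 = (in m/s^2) 0.3195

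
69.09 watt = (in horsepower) 0.09265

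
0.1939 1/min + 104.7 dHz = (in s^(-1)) 10.47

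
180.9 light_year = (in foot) 5.615e+18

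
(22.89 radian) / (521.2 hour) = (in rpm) 0.0001165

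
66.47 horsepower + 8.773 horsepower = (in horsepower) 75.24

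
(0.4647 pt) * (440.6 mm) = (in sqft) 0.0007775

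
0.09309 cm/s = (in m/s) 0.0009309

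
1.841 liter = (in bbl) 0.01158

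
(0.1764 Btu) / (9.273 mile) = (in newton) 0.01247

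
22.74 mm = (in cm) 2.274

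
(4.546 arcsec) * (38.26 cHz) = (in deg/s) 0.0004831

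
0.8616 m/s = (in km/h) 3.102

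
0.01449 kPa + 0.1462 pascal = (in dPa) 146.4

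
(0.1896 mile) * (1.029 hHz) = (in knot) 6.103e+04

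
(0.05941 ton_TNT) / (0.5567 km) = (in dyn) 4.465e+10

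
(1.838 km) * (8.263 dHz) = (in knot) 2952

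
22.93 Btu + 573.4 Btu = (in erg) 6.292e+12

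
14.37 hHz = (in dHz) 1.437e+04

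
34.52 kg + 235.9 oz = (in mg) 4.121e+07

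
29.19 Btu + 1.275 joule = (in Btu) 29.19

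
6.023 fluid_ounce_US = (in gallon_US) 0.04705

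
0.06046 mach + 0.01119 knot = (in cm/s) 2059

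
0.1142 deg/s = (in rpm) 0.01903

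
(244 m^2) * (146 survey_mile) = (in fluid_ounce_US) 1.939e+12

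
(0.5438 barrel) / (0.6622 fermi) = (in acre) 3.226e+10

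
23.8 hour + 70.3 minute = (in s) 8.99e+04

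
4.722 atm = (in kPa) 478.5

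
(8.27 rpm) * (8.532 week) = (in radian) 4.469e+06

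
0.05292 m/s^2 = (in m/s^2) 0.05292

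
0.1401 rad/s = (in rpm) 1.338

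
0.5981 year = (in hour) 5239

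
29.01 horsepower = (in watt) 2.163e+04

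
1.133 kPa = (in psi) 0.1643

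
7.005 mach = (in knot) 4636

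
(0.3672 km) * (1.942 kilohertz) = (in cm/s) 7.131e+07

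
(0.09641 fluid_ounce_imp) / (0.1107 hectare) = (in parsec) 8.019e-26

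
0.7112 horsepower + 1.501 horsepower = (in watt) 1650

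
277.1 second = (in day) 0.003207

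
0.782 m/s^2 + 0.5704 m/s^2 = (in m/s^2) 1.352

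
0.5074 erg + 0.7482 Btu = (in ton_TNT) 1.887e-07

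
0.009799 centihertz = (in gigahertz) 9.799e-14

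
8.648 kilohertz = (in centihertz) 8.648e+05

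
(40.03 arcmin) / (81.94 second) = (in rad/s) 0.0001421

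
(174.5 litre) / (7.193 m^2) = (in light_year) 2.564e-18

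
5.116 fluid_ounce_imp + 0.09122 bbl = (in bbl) 0.09213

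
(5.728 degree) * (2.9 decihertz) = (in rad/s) 0.02899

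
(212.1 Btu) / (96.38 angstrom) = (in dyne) 2.322e+18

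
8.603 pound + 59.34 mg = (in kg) 3.902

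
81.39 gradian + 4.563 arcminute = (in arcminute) 4400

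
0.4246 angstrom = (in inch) 1.672e-09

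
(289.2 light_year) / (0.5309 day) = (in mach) 1.752e+11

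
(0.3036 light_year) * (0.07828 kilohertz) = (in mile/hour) 5.03e+17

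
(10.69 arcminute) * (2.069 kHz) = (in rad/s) 6.434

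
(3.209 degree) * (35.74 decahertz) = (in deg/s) 1147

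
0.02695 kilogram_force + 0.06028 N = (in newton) 0.3246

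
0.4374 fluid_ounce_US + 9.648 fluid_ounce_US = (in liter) 0.2983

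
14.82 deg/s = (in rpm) 2.47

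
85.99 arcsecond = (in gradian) 0.02654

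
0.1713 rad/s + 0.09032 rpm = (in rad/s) 0.1808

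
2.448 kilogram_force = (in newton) 24.01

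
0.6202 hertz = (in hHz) 0.006202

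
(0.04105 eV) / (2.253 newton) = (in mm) 2.919e-18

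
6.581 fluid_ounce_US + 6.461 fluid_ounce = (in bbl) 0.002426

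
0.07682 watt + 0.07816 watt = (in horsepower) 0.0002078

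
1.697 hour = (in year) 0.0001937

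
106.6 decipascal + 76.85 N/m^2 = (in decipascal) 875.1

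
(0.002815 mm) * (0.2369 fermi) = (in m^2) 6.669e-22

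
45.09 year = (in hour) 3.95e+05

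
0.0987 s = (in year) 3.13e-09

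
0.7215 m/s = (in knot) 1.402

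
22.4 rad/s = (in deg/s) 1283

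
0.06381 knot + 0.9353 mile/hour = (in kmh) 1.623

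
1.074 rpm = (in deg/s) 6.444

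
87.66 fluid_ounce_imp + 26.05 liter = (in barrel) 0.1795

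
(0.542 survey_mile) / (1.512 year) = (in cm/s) 0.001829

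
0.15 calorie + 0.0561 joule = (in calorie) 0.1634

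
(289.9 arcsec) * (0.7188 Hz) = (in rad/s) 0.00101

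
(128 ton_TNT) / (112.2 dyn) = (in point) 1.353e+18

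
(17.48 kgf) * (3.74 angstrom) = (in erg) 0.6411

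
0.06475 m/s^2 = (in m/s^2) 0.06475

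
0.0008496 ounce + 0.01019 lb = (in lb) 0.01024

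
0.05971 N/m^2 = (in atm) 5.893e-07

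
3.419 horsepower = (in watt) 2550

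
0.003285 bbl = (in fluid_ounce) 17.66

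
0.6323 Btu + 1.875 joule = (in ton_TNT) 1.599e-07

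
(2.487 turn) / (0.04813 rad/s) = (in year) 1.03e-05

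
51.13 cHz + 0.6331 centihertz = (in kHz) 0.0005176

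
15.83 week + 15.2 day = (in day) 126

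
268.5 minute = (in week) 0.02664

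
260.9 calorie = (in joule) 1092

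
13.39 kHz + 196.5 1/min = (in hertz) 1.339e+04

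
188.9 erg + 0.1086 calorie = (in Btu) 0.0004307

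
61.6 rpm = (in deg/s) 369.6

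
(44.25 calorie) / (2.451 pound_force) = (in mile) 0.01055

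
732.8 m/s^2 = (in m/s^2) 732.8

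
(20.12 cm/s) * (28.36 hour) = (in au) 1.373e-07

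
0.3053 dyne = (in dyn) 0.3053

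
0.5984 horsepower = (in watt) 446.2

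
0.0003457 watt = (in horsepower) 4.636e-07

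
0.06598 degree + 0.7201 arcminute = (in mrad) 1.361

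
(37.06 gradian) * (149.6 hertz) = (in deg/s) 4990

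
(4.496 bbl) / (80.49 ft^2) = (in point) 271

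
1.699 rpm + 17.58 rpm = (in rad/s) 2.019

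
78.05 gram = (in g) 78.05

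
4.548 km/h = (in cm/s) 126.3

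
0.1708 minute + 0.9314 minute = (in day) 0.0007654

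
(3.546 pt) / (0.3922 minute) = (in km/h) 0.0001914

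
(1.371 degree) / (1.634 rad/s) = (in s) 0.01464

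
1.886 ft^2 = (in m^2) 0.1752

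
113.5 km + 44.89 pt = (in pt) 3.217e+08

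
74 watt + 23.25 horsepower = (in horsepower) 23.35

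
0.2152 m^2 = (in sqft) 2.316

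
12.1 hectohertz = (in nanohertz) 1.21e+12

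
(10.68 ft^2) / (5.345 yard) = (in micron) 2.03e+05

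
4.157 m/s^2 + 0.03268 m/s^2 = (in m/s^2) 4.19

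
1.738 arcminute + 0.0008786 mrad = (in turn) 8.06e-05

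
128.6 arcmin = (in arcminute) 128.6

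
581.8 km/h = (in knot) 314.1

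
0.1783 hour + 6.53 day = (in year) 0.01791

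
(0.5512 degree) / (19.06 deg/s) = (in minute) 0.000482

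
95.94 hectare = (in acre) 237.1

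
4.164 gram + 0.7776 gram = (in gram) 4.942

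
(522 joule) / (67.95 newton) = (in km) 0.007682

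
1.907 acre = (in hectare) 0.7717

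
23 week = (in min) 2.318e+05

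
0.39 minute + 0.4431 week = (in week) 0.4431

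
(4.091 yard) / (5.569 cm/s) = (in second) 67.17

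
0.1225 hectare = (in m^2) 1225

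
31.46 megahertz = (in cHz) 3.146e+09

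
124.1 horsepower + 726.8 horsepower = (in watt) 6.345e+05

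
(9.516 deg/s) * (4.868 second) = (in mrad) 808.5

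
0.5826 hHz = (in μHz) 5.826e+07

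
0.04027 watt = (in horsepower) 5.4e-05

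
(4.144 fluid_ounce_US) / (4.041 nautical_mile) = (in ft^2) 1.763e-07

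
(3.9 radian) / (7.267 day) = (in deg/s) 0.0003559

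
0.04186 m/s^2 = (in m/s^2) 0.04186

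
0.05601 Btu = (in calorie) 14.12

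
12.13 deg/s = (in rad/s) 0.2117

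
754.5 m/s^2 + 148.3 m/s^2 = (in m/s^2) 902.8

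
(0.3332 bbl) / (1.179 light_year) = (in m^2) 4.749e-18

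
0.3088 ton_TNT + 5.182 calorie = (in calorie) 3.088e+08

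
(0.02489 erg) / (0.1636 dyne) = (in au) 1.017e-14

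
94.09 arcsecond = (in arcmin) 1.568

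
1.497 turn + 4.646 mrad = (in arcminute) 3.235e+04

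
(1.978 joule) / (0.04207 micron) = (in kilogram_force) 4.794e+06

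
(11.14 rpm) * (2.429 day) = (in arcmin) 8.416e+08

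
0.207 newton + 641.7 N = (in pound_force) 144.3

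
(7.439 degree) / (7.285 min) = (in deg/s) 0.01702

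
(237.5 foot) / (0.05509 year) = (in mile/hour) 9.321e-05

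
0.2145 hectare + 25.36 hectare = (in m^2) 2.557e+05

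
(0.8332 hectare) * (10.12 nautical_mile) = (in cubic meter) 1.562e+08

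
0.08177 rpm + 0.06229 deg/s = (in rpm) 0.09215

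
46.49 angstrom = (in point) 1.318e-05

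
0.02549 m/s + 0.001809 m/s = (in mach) 8.017e-05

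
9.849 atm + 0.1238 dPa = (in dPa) 9.979e+06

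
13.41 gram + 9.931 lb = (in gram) 4518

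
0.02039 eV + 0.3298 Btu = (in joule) 348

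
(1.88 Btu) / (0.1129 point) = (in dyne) 4.98e+12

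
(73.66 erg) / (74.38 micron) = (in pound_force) 0.02226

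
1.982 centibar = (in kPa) 1.982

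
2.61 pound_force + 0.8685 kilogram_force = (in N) 20.13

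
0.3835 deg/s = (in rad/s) 0.006693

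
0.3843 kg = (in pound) 0.8472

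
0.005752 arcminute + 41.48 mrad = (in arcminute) 142.6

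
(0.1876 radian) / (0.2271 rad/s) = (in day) 9.561e-06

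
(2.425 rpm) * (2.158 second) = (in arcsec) 1.13e+05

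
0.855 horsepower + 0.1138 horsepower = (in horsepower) 0.9688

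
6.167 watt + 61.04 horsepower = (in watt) 4.552e+04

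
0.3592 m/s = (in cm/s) 35.92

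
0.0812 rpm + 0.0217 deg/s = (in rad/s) 0.008882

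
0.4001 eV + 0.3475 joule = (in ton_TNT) 8.305e-11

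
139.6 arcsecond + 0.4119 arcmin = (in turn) 0.0001268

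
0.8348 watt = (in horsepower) 0.001119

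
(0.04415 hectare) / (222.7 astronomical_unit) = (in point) 3.757e-08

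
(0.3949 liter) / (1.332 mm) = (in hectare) 2.965e-05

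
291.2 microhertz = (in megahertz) 2.912e-10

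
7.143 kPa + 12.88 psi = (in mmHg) 719.7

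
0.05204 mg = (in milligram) 0.05204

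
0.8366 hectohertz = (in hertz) 83.66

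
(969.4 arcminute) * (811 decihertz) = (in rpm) 218.4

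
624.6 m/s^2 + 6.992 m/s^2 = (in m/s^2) 631.6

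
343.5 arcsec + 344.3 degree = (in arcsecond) 1.24e+06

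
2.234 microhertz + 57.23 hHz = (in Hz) 5723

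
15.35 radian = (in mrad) 1.535e+04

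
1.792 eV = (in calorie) 6.862e-20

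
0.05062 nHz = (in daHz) 5.062e-12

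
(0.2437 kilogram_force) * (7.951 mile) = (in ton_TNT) 7.309e-06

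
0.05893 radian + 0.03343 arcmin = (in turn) 0.009381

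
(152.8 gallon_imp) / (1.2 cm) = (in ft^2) 623.1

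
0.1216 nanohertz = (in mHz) 1.216e-07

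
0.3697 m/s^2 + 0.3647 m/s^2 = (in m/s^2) 0.7344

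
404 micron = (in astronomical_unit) 2.701e-15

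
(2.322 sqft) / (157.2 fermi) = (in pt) 3.89e+15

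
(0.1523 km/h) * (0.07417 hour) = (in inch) 444.7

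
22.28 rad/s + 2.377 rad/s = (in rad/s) 24.66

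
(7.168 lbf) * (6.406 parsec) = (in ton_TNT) 1.506e+09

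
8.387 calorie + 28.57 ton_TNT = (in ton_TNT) 28.57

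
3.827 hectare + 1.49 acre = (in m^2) 4.43e+04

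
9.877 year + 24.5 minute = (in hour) 8.652e+04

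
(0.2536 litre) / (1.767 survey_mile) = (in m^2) 8.918e-08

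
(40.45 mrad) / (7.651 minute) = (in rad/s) 8.811e-05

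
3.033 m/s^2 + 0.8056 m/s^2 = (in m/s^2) 3.839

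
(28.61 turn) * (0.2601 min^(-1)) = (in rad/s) 0.7793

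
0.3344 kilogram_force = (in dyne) 3.279e+05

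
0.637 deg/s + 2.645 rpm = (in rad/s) 0.2881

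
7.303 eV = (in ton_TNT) 2.797e-28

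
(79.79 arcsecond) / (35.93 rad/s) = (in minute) 1.794e-07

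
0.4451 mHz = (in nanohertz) 4.451e+05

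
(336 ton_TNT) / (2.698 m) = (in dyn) 5.211e+16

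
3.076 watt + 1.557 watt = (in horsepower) 0.006213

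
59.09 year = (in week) 3081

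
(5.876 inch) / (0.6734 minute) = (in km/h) 0.0133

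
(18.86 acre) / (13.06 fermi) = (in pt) 1.657e+22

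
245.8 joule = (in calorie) 58.75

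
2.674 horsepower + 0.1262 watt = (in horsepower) 2.674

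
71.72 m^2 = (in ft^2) 772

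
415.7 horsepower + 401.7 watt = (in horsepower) 416.2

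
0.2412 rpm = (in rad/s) 0.02526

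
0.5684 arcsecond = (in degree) 0.0001579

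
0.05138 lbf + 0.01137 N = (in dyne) 2.399e+04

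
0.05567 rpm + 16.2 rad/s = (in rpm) 154.8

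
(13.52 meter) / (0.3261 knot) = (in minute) 1.343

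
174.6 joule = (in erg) 1.746e+09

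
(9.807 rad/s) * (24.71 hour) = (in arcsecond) 1.799e+11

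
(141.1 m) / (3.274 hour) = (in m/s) 0.01197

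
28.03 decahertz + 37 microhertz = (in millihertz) 2.803e+05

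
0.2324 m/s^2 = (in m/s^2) 0.2324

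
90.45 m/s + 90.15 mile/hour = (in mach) 0.384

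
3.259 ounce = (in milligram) 9.239e+04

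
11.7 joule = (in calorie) 2.796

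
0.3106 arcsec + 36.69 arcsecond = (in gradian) 0.01142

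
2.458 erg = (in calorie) 5.875e-08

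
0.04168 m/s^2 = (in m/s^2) 0.04168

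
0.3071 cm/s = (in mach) 9.019e-06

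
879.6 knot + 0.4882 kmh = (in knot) 879.9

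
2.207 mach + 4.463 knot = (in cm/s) 7.538e+04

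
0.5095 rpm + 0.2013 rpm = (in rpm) 0.7108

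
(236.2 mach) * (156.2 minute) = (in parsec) 2.443e-08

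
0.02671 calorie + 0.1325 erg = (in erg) 1.118e+06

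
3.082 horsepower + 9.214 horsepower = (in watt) 9169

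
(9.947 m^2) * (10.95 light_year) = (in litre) 1.03e+21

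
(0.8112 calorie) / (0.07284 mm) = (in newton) 4.66e+04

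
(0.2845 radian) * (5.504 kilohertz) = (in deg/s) 8.972e+04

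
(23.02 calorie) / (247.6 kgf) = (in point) 112.4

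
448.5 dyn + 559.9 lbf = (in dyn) 2.491e+08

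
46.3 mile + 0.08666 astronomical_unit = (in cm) 1.296e+12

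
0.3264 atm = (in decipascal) 3.307e+05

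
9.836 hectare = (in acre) 24.31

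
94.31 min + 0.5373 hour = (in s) 7593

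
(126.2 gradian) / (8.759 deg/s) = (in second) 12.97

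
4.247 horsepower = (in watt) 3167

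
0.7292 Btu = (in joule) 769.3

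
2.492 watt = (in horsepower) 0.003342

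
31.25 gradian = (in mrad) 490.9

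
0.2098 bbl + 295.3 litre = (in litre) 328.7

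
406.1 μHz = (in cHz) 0.04061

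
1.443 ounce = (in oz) 1.443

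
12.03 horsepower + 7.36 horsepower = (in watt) 1.446e+04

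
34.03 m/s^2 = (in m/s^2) 34.03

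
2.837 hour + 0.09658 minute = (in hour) 2.839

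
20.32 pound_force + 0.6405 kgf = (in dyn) 9.667e+06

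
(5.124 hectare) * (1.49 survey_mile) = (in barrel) 7.728e+08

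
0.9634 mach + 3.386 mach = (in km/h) 5331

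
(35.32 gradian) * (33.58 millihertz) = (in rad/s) 0.01863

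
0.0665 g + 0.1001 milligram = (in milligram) 66.6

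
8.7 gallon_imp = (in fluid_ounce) 1337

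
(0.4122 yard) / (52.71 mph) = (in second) 0.016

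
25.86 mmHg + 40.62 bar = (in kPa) 4065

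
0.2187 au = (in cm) 3.272e+12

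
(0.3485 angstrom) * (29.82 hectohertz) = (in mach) 3.052e-10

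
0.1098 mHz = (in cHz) 0.01098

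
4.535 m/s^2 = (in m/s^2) 4.535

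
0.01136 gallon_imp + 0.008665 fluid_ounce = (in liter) 0.0519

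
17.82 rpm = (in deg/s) 106.9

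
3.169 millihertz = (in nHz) 3.169e+06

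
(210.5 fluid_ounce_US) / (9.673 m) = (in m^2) 0.0006436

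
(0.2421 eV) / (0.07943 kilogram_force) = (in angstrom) 4.98e-10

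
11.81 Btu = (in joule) 1.246e+04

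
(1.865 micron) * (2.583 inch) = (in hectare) 1.224e-11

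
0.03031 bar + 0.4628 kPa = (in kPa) 3.494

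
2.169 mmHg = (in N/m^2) 289.2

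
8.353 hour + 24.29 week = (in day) 170.4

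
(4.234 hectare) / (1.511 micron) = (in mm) 2.802e+13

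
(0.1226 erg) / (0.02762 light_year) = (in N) 4.692e-23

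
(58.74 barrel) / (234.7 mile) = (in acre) 6.11e-09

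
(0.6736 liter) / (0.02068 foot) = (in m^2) 0.1069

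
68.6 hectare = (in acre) 169.5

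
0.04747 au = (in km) 7.101e+06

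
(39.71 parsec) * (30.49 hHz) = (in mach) 1.097e+19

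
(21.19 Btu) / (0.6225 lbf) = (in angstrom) 8.074e+13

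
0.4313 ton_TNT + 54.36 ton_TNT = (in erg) 2.292e+18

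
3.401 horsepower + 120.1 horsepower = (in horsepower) 123.5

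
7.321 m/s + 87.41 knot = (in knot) 101.6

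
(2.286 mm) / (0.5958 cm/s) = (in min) 0.006395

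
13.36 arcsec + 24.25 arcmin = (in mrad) 7.119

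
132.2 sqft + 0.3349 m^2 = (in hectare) 0.001262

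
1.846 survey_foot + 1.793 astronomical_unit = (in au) 1.793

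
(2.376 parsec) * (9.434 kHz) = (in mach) 2.031e+18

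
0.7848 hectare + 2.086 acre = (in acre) 4.025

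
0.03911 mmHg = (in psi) 0.0007563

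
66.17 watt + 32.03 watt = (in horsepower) 0.1317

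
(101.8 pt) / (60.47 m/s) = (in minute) 9.898e-06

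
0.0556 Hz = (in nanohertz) 5.56e+07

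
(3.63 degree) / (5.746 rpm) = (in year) 3.339e-09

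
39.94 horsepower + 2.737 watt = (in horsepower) 39.94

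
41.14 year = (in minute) 2.162e+07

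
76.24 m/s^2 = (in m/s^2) 76.24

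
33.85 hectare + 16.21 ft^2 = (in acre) 83.65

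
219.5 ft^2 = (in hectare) 0.002039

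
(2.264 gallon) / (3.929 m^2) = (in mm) 2.181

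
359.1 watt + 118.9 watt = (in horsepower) 0.641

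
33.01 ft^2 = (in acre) 0.0007578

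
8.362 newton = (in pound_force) 1.88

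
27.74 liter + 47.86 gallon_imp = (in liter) 245.3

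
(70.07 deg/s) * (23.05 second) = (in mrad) 2.819e+04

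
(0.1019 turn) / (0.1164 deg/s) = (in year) 9.993e-06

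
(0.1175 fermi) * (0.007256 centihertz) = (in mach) 2.504e-23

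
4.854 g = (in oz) 0.1712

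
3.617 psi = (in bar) 0.2494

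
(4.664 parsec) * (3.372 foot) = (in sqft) 1.592e+18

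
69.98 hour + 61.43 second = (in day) 2.917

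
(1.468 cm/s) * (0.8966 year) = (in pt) 1.177e+09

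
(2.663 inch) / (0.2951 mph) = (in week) 8.478e-07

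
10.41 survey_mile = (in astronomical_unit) 1.12e-07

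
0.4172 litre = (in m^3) 0.0004172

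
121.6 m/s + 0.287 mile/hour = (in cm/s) 1.217e+04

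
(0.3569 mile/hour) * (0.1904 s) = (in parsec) 9.845e-19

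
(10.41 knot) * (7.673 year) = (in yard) 1.417e+09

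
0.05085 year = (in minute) 2.673e+04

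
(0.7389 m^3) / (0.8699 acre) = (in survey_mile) 1.304e-07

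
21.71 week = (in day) 152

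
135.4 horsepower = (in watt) 1.01e+05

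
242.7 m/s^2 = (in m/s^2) 242.7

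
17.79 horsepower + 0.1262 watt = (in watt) 1.327e+04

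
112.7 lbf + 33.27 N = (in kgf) 54.51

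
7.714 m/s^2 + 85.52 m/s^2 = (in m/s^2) 93.23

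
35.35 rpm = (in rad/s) 3.702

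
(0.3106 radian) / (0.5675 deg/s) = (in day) 0.0003629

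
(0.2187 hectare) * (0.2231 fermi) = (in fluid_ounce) 1.65e-08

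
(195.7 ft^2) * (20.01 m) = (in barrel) 2288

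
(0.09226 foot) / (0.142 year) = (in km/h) 2.261e-08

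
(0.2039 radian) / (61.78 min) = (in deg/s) 0.003152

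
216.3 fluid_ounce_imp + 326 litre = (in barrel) 2.089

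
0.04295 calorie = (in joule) 0.1797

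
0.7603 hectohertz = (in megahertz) 7.603e-05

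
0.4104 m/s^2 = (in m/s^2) 0.4104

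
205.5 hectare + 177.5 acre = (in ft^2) 2.985e+07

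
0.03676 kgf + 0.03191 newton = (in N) 0.3924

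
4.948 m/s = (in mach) 0.01453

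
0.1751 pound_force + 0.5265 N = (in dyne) 1.305e+05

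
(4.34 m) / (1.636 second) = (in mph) 5.934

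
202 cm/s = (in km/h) 7.272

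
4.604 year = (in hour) 4.033e+04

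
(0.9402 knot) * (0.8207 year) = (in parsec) 4.057e-10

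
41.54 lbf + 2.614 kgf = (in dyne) 2.104e+07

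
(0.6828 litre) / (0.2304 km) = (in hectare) 2.964e-10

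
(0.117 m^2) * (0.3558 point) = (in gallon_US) 0.00388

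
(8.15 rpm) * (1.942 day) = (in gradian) 9.117e+06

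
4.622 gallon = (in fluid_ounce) 591.6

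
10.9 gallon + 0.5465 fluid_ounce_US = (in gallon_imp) 9.08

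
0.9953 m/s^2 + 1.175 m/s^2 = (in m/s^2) 2.17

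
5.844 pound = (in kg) 2.651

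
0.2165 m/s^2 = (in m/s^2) 0.2165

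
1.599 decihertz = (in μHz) 1.599e+05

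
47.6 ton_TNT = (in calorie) 4.76e+10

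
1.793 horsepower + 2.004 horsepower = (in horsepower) 3.797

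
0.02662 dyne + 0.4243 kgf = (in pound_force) 0.9354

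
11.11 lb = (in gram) 5039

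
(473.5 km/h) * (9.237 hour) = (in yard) 4.783e+06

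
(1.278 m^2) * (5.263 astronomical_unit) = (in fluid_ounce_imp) 3.541e+16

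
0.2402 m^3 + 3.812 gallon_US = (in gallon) 67.27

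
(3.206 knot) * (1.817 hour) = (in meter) 1.079e+04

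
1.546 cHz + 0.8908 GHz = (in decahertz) 8.908e+07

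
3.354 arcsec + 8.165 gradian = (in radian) 0.1283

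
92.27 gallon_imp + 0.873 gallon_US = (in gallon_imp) 93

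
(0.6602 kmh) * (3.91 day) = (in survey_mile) 38.5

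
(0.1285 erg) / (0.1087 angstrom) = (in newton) 1182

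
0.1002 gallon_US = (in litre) 0.3793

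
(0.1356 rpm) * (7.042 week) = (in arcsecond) 1.247e+10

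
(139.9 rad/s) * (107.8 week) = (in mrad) 9.121e+12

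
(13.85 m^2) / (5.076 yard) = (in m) 2.984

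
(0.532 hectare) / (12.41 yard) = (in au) 3.134e-09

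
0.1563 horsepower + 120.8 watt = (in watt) 237.4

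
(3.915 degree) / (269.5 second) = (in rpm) 0.002421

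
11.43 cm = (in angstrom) 1.143e+09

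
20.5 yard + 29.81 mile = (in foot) 1.575e+05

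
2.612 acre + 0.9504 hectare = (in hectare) 2.007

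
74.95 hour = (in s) 2.698e+05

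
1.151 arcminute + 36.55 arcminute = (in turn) 0.001745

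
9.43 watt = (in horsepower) 0.01265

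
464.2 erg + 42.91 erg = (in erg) 507.1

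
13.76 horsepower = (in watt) 1.026e+04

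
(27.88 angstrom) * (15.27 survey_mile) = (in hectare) 6.851e-09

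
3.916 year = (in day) 1429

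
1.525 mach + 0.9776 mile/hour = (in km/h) 1871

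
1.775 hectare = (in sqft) 1.911e+05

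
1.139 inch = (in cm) 2.893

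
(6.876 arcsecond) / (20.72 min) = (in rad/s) 2.681e-08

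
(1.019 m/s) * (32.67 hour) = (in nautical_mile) 64.71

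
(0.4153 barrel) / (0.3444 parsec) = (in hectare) 6.213e-22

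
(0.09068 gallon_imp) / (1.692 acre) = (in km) 6.02e-11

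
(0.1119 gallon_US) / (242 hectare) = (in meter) 1.75e-10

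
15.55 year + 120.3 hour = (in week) 811.5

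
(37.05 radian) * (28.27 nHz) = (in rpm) 1e-05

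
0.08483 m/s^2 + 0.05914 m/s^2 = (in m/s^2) 0.144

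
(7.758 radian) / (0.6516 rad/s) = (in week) 1.969e-05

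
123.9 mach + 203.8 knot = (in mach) 124.2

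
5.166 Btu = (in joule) 5450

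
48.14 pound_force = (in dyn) 2.141e+07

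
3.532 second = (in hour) 0.0009811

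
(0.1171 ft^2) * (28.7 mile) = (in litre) 5.025e+05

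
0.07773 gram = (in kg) 7.773e-05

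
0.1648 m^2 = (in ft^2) 1.774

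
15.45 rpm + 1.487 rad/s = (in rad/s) 3.105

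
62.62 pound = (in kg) 28.4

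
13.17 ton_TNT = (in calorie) 1.317e+10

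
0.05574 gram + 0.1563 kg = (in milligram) 1.564e+05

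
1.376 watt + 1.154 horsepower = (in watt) 861.9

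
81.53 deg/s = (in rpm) 13.59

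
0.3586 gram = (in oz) 0.01265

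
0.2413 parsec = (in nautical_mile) 4.02e+12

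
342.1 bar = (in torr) 2.566e+05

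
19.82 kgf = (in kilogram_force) 19.82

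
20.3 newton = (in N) 20.3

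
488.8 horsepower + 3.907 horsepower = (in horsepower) 492.7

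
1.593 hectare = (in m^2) 1.593e+04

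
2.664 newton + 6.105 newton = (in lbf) 1.971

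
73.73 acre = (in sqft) 3.212e+06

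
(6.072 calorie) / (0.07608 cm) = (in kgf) 3405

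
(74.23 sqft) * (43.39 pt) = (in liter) 105.6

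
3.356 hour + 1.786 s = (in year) 0.0003832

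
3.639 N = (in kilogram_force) 0.3711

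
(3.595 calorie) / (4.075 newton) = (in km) 0.003691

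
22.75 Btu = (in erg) 2.4e+11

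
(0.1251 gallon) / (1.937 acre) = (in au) 4.038e-19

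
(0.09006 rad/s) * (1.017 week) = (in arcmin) 1.904e+08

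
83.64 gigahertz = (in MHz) 8.364e+04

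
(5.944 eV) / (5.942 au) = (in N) 1.071e-30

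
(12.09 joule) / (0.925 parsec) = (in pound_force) 9.522e-17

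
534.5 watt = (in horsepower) 0.7168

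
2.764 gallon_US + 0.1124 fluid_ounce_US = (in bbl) 0.06583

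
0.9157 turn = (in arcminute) 1.978e+04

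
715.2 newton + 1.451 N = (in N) 716.7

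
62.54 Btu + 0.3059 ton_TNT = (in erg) 1.28e+16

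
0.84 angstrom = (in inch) 3.307e-09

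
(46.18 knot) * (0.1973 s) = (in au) 3.133e-11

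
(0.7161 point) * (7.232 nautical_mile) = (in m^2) 3.384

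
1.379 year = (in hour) 1.208e+04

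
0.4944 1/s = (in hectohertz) 0.004944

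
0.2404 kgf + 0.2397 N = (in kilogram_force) 0.2648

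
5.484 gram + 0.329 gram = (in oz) 0.205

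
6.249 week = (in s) 3.779e+06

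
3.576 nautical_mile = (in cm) 6.623e+05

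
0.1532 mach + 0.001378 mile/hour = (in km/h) 187.8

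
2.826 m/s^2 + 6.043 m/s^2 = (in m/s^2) 8.869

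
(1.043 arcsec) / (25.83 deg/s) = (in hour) 3.116e-09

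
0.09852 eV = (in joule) 1.578e-20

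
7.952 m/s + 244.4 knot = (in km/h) 481.3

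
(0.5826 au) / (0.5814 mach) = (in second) 4.403e+08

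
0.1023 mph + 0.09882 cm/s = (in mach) 0.0001372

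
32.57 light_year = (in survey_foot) 1.011e+18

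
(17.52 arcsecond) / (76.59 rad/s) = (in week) 1.834e-12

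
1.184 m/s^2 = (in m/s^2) 1.184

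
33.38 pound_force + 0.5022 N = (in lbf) 33.49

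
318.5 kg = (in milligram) 3.185e+08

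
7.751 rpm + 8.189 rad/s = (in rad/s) 9.001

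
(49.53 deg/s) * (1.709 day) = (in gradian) 8.126e+06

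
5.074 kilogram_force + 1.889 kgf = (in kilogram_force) 6.963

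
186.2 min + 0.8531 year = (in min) 4.486e+05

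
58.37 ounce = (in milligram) 1.655e+06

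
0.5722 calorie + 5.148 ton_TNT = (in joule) 2.154e+10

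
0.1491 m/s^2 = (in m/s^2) 0.1491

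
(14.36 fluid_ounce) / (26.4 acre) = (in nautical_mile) 2.146e-12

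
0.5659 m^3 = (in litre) 565.9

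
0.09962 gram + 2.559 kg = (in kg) 2.559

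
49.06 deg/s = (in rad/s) 0.8563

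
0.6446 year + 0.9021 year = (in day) 564.5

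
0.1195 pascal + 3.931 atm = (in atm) 3.931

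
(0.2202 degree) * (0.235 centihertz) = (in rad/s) 9.032e-06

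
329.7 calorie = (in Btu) 1.307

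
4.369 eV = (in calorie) 1.673e-19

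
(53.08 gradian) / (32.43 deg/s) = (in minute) 0.02455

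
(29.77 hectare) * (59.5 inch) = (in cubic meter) 4.499e+05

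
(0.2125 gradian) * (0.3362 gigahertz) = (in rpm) 1.072e+07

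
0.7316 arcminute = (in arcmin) 0.7316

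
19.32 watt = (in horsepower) 0.02591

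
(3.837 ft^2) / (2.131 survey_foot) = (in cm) 54.88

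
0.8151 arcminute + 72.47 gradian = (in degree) 65.24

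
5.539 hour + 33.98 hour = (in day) 1.647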